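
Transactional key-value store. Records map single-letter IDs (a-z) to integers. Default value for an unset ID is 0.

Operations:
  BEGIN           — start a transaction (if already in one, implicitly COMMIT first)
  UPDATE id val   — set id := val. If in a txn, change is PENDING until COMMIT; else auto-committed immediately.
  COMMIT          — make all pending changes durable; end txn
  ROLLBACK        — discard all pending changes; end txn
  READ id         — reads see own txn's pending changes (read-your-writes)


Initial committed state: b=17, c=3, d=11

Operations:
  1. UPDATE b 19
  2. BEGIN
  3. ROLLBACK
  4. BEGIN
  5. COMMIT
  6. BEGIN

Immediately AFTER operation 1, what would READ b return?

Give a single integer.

Initial committed: {b=17, c=3, d=11}
Op 1: UPDATE b=19 (auto-commit; committed b=19)
After op 1: visible(b) = 19 (pending={}, committed={b=19, c=3, d=11})

Answer: 19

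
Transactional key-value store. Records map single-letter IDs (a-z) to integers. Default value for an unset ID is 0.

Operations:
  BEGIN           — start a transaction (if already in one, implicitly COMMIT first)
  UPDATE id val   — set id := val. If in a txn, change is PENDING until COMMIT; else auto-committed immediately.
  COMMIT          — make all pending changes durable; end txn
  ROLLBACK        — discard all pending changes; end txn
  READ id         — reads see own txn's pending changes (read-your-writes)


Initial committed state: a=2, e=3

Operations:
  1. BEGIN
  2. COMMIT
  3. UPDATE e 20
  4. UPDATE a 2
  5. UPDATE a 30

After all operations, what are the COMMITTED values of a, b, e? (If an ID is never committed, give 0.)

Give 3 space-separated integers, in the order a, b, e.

Answer: 30 0 20

Derivation:
Initial committed: {a=2, e=3}
Op 1: BEGIN: in_txn=True, pending={}
Op 2: COMMIT: merged [] into committed; committed now {a=2, e=3}
Op 3: UPDATE e=20 (auto-commit; committed e=20)
Op 4: UPDATE a=2 (auto-commit; committed a=2)
Op 5: UPDATE a=30 (auto-commit; committed a=30)
Final committed: {a=30, e=20}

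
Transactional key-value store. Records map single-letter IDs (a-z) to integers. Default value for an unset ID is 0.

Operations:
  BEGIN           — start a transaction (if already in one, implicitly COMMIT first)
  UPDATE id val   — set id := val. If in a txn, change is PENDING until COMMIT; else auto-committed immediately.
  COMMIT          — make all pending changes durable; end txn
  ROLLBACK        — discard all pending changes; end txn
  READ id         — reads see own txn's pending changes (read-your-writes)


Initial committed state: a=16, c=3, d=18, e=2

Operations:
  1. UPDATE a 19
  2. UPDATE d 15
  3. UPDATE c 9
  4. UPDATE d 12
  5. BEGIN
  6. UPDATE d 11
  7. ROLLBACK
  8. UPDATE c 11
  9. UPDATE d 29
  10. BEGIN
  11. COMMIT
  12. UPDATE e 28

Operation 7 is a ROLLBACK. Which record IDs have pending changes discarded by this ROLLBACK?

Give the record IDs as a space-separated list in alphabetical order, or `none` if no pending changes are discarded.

Initial committed: {a=16, c=3, d=18, e=2}
Op 1: UPDATE a=19 (auto-commit; committed a=19)
Op 2: UPDATE d=15 (auto-commit; committed d=15)
Op 3: UPDATE c=9 (auto-commit; committed c=9)
Op 4: UPDATE d=12 (auto-commit; committed d=12)
Op 5: BEGIN: in_txn=True, pending={}
Op 6: UPDATE d=11 (pending; pending now {d=11})
Op 7: ROLLBACK: discarded pending ['d']; in_txn=False
Op 8: UPDATE c=11 (auto-commit; committed c=11)
Op 9: UPDATE d=29 (auto-commit; committed d=29)
Op 10: BEGIN: in_txn=True, pending={}
Op 11: COMMIT: merged [] into committed; committed now {a=19, c=11, d=29, e=2}
Op 12: UPDATE e=28 (auto-commit; committed e=28)
ROLLBACK at op 7 discards: ['d']

Answer: d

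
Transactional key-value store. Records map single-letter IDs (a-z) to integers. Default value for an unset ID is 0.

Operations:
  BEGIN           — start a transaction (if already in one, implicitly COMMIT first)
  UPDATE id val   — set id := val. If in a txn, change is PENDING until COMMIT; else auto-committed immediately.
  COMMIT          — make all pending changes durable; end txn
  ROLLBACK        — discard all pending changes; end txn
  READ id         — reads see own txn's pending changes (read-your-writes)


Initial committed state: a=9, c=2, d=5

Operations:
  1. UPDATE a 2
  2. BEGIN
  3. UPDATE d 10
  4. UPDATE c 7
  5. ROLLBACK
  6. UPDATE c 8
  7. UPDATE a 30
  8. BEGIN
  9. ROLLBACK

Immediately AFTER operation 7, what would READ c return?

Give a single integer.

Answer: 8

Derivation:
Initial committed: {a=9, c=2, d=5}
Op 1: UPDATE a=2 (auto-commit; committed a=2)
Op 2: BEGIN: in_txn=True, pending={}
Op 3: UPDATE d=10 (pending; pending now {d=10})
Op 4: UPDATE c=7 (pending; pending now {c=7, d=10})
Op 5: ROLLBACK: discarded pending ['c', 'd']; in_txn=False
Op 6: UPDATE c=8 (auto-commit; committed c=8)
Op 7: UPDATE a=30 (auto-commit; committed a=30)
After op 7: visible(c) = 8 (pending={}, committed={a=30, c=8, d=5})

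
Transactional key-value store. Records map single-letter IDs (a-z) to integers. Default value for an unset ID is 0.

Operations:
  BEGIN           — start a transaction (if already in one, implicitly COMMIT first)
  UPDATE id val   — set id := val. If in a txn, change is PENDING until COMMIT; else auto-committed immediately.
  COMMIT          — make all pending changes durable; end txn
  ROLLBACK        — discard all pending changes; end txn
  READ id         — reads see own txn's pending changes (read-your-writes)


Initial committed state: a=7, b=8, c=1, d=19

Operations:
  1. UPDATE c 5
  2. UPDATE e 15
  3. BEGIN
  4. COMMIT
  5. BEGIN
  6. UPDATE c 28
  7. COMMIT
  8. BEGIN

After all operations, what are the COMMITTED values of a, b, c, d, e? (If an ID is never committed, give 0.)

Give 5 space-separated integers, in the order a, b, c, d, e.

Answer: 7 8 28 19 15

Derivation:
Initial committed: {a=7, b=8, c=1, d=19}
Op 1: UPDATE c=5 (auto-commit; committed c=5)
Op 2: UPDATE e=15 (auto-commit; committed e=15)
Op 3: BEGIN: in_txn=True, pending={}
Op 4: COMMIT: merged [] into committed; committed now {a=7, b=8, c=5, d=19, e=15}
Op 5: BEGIN: in_txn=True, pending={}
Op 6: UPDATE c=28 (pending; pending now {c=28})
Op 7: COMMIT: merged ['c'] into committed; committed now {a=7, b=8, c=28, d=19, e=15}
Op 8: BEGIN: in_txn=True, pending={}
Final committed: {a=7, b=8, c=28, d=19, e=15}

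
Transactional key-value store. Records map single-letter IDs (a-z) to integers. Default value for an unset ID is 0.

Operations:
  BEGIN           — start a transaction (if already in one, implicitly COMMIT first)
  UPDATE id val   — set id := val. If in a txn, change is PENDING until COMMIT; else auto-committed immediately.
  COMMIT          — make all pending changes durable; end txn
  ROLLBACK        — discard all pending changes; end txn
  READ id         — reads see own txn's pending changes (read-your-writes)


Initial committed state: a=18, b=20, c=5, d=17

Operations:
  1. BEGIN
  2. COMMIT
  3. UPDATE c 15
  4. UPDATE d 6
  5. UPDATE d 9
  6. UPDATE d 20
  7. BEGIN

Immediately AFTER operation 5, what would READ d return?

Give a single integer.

Answer: 9

Derivation:
Initial committed: {a=18, b=20, c=5, d=17}
Op 1: BEGIN: in_txn=True, pending={}
Op 2: COMMIT: merged [] into committed; committed now {a=18, b=20, c=5, d=17}
Op 3: UPDATE c=15 (auto-commit; committed c=15)
Op 4: UPDATE d=6 (auto-commit; committed d=6)
Op 5: UPDATE d=9 (auto-commit; committed d=9)
After op 5: visible(d) = 9 (pending={}, committed={a=18, b=20, c=15, d=9})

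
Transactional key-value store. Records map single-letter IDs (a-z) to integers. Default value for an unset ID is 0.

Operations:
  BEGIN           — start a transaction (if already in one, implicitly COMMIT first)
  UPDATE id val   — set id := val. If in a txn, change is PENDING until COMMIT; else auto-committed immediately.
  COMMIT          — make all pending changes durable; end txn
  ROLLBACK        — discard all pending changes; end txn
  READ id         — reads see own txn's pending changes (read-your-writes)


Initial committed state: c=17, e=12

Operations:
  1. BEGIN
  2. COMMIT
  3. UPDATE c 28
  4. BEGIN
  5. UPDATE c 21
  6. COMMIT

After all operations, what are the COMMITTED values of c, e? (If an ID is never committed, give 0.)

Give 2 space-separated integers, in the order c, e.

Answer: 21 12

Derivation:
Initial committed: {c=17, e=12}
Op 1: BEGIN: in_txn=True, pending={}
Op 2: COMMIT: merged [] into committed; committed now {c=17, e=12}
Op 3: UPDATE c=28 (auto-commit; committed c=28)
Op 4: BEGIN: in_txn=True, pending={}
Op 5: UPDATE c=21 (pending; pending now {c=21})
Op 6: COMMIT: merged ['c'] into committed; committed now {c=21, e=12}
Final committed: {c=21, e=12}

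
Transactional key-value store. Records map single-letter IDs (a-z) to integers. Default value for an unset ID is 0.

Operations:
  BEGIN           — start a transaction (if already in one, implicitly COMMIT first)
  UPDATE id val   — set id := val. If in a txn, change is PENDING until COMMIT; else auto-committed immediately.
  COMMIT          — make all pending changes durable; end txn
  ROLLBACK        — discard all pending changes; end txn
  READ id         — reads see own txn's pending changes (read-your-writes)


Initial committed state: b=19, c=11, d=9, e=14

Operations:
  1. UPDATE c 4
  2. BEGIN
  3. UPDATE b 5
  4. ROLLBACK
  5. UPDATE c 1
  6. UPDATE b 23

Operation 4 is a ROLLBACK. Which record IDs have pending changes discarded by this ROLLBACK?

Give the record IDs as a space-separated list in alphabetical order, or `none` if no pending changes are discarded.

Answer: b

Derivation:
Initial committed: {b=19, c=11, d=9, e=14}
Op 1: UPDATE c=4 (auto-commit; committed c=4)
Op 2: BEGIN: in_txn=True, pending={}
Op 3: UPDATE b=5 (pending; pending now {b=5})
Op 4: ROLLBACK: discarded pending ['b']; in_txn=False
Op 5: UPDATE c=1 (auto-commit; committed c=1)
Op 6: UPDATE b=23 (auto-commit; committed b=23)
ROLLBACK at op 4 discards: ['b']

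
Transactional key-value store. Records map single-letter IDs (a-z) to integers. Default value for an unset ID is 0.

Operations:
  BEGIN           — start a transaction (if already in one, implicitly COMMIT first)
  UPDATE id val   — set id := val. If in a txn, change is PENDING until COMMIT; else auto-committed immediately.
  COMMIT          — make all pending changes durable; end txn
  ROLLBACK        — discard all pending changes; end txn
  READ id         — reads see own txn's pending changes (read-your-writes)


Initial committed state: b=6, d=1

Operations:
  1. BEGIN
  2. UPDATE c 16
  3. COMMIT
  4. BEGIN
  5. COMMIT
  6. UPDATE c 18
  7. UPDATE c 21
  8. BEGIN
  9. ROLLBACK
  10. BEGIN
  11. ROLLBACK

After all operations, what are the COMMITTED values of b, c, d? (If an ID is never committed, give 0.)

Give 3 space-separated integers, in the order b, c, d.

Initial committed: {b=6, d=1}
Op 1: BEGIN: in_txn=True, pending={}
Op 2: UPDATE c=16 (pending; pending now {c=16})
Op 3: COMMIT: merged ['c'] into committed; committed now {b=6, c=16, d=1}
Op 4: BEGIN: in_txn=True, pending={}
Op 5: COMMIT: merged [] into committed; committed now {b=6, c=16, d=1}
Op 6: UPDATE c=18 (auto-commit; committed c=18)
Op 7: UPDATE c=21 (auto-commit; committed c=21)
Op 8: BEGIN: in_txn=True, pending={}
Op 9: ROLLBACK: discarded pending []; in_txn=False
Op 10: BEGIN: in_txn=True, pending={}
Op 11: ROLLBACK: discarded pending []; in_txn=False
Final committed: {b=6, c=21, d=1}

Answer: 6 21 1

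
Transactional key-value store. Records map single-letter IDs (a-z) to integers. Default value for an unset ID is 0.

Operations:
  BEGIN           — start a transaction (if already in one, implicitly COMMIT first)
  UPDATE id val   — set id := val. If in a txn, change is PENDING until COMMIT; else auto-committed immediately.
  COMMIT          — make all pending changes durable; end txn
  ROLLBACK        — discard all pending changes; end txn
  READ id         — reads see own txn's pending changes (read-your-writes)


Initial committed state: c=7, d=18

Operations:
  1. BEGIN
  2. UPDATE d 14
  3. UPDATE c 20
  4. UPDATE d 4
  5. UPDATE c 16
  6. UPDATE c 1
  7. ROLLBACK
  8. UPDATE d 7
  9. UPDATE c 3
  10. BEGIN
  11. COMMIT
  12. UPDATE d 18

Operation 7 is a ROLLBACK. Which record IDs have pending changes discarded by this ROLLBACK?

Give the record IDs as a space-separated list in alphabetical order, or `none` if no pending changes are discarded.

Answer: c d

Derivation:
Initial committed: {c=7, d=18}
Op 1: BEGIN: in_txn=True, pending={}
Op 2: UPDATE d=14 (pending; pending now {d=14})
Op 3: UPDATE c=20 (pending; pending now {c=20, d=14})
Op 4: UPDATE d=4 (pending; pending now {c=20, d=4})
Op 5: UPDATE c=16 (pending; pending now {c=16, d=4})
Op 6: UPDATE c=1 (pending; pending now {c=1, d=4})
Op 7: ROLLBACK: discarded pending ['c', 'd']; in_txn=False
Op 8: UPDATE d=7 (auto-commit; committed d=7)
Op 9: UPDATE c=3 (auto-commit; committed c=3)
Op 10: BEGIN: in_txn=True, pending={}
Op 11: COMMIT: merged [] into committed; committed now {c=3, d=7}
Op 12: UPDATE d=18 (auto-commit; committed d=18)
ROLLBACK at op 7 discards: ['c', 'd']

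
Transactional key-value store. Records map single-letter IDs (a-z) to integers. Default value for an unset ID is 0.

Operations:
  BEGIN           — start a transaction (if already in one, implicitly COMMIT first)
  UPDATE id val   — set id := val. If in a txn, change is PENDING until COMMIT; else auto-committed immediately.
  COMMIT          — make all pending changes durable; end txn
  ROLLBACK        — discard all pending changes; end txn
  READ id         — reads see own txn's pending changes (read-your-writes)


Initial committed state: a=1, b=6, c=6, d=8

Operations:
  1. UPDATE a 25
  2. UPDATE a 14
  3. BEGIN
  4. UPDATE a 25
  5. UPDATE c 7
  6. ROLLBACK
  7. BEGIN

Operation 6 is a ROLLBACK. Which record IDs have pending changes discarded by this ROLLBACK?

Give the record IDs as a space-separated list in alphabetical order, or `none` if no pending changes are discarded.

Answer: a c

Derivation:
Initial committed: {a=1, b=6, c=6, d=8}
Op 1: UPDATE a=25 (auto-commit; committed a=25)
Op 2: UPDATE a=14 (auto-commit; committed a=14)
Op 3: BEGIN: in_txn=True, pending={}
Op 4: UPDATE a=25 (pending; pending now {a=25})
Op 5: UPDATE c=7 (pending; pending now {a=25, c=7})
Op 6: ROLLBACK: discarded pending ['a', 'c']; in_txn=False
Op 7: BEGIN: in_txn=True, pending={}
ROLLBACK at op 6 discards: ['a', 'c']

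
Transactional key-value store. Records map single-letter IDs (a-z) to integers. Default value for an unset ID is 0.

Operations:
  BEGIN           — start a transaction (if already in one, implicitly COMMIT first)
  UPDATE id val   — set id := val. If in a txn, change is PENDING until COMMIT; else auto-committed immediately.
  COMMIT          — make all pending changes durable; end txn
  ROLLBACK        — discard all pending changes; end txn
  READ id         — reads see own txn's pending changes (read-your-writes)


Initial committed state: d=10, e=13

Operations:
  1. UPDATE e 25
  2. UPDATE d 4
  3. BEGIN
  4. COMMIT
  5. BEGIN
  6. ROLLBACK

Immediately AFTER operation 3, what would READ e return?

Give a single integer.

Answer: 25

Derivation:
Initial committed: {d=10, e=13}
Op 1: UPDATE e=25 (auto-commit; committed e=25)
Op 2: UPDATE d=4 (auto-commit; committed d=4)
Op 3: BEGIN: in_txn=True, pending={}
After op 3: visible(e) = 25 (pending={}, committed={d=4, e=25})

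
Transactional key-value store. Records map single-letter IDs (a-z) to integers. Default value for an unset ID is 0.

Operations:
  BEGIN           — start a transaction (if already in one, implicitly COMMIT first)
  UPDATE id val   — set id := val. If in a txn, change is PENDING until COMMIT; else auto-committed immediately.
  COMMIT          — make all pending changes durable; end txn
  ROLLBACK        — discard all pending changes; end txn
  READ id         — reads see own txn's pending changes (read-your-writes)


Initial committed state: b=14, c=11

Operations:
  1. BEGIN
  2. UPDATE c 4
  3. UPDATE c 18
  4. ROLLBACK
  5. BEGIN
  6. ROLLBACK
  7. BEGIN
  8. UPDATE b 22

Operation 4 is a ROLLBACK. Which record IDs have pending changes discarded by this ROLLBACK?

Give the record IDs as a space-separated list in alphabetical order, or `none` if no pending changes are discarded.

Answer: c

Derivation:
Initial committed: {b=14, c=11}
Op 1: BEGIN: in_txn=True, pending={}
Op 2: UPDATE c=4 (pending; pending now {c=4})
Op 3: UPDATE c=18 (pending; pending now {c=18})
Op 4: ROLLBACK: discarded pending ['c']; in_txn=False
Op 5: BEGIN: in_txn=True, pending={}
Op 6: ROLLBACK: discarded pending []; in_txn=False
Op 7: BEGIN: in_txn=True, pending={}
Op 8: UPDATE b=22 (pending; pending now {b=22})
ROLLBACK at op 4 discards: ['c']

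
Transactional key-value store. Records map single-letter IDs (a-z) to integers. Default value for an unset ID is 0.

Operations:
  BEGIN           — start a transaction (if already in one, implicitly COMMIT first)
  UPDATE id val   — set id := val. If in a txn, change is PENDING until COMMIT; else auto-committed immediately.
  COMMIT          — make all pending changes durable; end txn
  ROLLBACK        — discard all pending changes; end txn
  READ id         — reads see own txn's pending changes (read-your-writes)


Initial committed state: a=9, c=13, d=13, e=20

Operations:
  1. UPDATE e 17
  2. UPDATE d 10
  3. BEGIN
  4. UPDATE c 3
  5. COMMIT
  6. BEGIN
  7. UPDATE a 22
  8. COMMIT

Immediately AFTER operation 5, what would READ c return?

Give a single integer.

Initial committed: {a=9, c=13, d=13, e=20}
Op 1: UPDATE e=17 (auto-commit; committed e=17)
Op 2: UPDATE d=10 (auto-commit; committed d=10)
Op 3: BEGIN: in_txn=True, pending={}
Op 4: UPDATE c=3 (pending; pending now {c=3})
Op 5: COMMIT: merged ['c'] into committed; committed now {a=9, c=3, d=10, e=17}
After op 5: visible(c) = 3 (pending={}, committed={a=9, c=3, d=10, e=17})

Answer: 3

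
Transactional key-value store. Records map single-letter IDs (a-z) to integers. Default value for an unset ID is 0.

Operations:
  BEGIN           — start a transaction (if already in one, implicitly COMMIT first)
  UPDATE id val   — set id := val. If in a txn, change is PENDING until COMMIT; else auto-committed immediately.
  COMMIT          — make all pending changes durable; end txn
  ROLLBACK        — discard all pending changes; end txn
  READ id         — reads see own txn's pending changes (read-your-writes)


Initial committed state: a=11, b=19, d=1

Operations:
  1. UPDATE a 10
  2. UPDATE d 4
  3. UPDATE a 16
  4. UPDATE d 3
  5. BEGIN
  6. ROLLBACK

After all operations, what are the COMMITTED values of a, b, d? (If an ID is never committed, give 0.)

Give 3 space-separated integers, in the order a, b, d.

Initial committed: {a=11, b=19, d=1}
Op 1: UPDATE a=10 (auto-commit; committed a=10)
Op 2: UPDATE d=4 (auto-commit; committed d=4)
Op 3: UPDATE a=16 (auto-commit; committed a=16)
Op 4: UPDATE d=3 (auto-commit; committed d=3)
Op 5: BEGIN: in_txn=True, pending={}
Op 6: ROLLBACK: discarded pending []; in_txn=False
Final committed: {a=16, b=19, d=3}

Answer: 16 19 3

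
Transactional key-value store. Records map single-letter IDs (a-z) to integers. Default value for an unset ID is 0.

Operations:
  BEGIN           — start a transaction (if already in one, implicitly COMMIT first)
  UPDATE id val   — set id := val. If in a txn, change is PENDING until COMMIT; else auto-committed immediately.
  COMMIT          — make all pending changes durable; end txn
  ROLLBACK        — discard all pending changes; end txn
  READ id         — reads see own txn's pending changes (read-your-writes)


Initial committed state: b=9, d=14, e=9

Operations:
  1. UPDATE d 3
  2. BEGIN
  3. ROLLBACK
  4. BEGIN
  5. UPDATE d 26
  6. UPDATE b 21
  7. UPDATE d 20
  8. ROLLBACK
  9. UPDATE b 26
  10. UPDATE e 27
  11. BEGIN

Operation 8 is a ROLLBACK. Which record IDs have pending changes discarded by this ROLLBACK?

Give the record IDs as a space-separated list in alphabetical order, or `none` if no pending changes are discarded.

Answer: b d

Derivation:
Initial committed: {b=9, d=14, e=9}
Op 1: UPDATE d=3 (auto-commit; committed d=3)
Op 2: BEGIN: in_txn=True, pending={}
Op 3: ROLLBACK: discarded pending []; in_txn=False
Op 4: BEGIN: in_txn=True, pending={}
Op 5: UPDATE d=26 (pending; pending now {d=26})
Op 6: UPDATE b=21 (pending; pending now {b=21, d=26})
Op 7: UPDATE d=20 (pending; pending now {b=21, d=20})
Op 8: ROLLBACK: discarded pending ['b', 'd']; in_txn=False
Op 9: UPDATE b=26 (auto-commit; committed b=26)
Op 10: UPDATE e=27 (auto-commit; committed e=27)
Op 11: BEGIN: in_txn=True, pending={}
ROLLBACK at op 8 discards: ['b', 'd']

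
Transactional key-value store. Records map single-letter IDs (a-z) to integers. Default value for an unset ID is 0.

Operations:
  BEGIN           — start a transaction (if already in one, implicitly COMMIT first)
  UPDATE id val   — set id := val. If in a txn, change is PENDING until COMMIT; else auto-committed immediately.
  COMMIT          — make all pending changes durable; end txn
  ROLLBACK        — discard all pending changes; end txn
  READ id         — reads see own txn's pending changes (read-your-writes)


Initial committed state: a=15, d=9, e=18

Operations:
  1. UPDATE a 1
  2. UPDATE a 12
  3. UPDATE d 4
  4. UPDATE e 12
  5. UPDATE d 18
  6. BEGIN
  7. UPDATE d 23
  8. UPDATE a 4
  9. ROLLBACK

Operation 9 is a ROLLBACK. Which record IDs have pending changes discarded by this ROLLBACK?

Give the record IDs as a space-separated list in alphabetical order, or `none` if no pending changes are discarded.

Answer: a d

Derivation:
Initial committed: {a=15, d=9, e=18}
Op 1: UPDATE a=1 (auto-commit; committed a=1)
Op 2: UPDATE a=12 (auto-commit; committed a=12)
Op 3: UPDATE d=4 (auto-commit; committed d=4)
Op 4: UPDATE e=12 (auto-commit; committed e=12)
Op 5: UPDATE d=18 (auto-commit; committed d=18)
Op 6: BEGIN: in_txn=True, pending={}
Op 7: UPDATE d=23 (pending; pending now {d=23})
Op 8: UPDATE a=4 (pending; pending now {a=4, d=23})
Op 9: ROLLBACK: discarded pending ['a', 'd']; in_txn=False
ROLLBACK at op 9 discards: ['a', 'd']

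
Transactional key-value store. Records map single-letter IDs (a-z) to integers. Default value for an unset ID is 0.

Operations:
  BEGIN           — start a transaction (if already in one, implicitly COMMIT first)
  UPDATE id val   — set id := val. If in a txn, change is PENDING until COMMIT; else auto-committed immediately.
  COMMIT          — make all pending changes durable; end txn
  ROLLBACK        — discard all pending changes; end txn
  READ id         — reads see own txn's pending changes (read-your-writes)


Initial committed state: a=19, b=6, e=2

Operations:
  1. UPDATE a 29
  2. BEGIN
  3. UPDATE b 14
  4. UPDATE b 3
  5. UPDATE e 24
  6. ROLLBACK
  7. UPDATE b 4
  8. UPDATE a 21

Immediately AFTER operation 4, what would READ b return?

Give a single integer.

Initial committed: {a=19, b=6, e=2}
Op 1: UPDATE a=29 (auto-commit; committed a=29)
Op 2: BEGIN: in_txn=True, pending={}
Op 3: UPDATE b=14 (pending; pending now {b=14})
Op 4: UPDATE b=3 (pending; pending now {b=3})
After op 4: visible(b) = 3 (pending={b=3}, committed={a=29, b=6, e=2})

Answer: 3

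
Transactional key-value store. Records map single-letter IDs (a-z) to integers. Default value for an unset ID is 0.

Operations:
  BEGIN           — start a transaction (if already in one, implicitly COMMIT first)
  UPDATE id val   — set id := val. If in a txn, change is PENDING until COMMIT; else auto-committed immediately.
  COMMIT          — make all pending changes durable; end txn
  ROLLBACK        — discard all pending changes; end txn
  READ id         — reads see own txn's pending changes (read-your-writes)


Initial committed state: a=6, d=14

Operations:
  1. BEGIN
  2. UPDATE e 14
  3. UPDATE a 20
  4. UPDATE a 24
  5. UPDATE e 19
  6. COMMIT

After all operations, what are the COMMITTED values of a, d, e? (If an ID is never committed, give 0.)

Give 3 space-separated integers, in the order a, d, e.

Initial committed: {a=6, d=14}
Op 1: BEGIN: in_txn=True, pending={}
Op 2: UPDATE e=14 (pending; pending now {e=14})
Op 3: UPDATE a=20 (pending; pending now {a=20, e=14})
Op 4: UPDATE a=24 (pending; pending now {a=24, e=14})
Op 5: UPDATE e=19 (pending; pending now {a=24, e=19})
Op 6: COMMIT: merged ['a', 'e'] into committed; committed now {a=24, d=14, e=19}
Final committed: {a=24, d=14, e=19}

Answer: 24 14 19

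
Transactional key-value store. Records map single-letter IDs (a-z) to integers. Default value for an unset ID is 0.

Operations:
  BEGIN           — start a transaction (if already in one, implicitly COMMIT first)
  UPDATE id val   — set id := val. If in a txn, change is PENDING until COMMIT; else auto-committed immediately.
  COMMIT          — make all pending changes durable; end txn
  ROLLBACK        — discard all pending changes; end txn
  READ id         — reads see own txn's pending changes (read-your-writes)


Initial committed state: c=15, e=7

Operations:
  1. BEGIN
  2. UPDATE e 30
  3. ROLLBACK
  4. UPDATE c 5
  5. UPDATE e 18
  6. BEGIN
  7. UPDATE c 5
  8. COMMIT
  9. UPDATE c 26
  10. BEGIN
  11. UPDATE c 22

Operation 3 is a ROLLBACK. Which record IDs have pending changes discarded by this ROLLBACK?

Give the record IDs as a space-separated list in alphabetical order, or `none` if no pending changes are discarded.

Initial committed: {c=15, e=7}
Op 1: BEGIN: in_txn=True, pending={}
Op 2: UPDATE e=30 (pending; pending now {e=30})
Op 3: ROLLBACK: discarded pending ['e']; in_txn=False
Op 4: UPDATE c=5 (auto-commit; committed c=5)
Op 5: UPDATE e=18 (auto-commit; committed e=18)
Op 6: BEGIN: in_txn=True, pending={}
Op 7: UPDATE c=5 (pending; pending now {c=5})
Op 8: COMMIT: merged ['c'] into committed; committed now {c=5, e=18}
Op 9: UPDATE c=26 (auto-commit; committed c=26)
Op 10: BEGIN: in_txn=True, pending={}
Op 11: UPDATE c=22 (pending; pending now {c=22})
ROLLBACK at op 3 discards: ['e']

Answer: e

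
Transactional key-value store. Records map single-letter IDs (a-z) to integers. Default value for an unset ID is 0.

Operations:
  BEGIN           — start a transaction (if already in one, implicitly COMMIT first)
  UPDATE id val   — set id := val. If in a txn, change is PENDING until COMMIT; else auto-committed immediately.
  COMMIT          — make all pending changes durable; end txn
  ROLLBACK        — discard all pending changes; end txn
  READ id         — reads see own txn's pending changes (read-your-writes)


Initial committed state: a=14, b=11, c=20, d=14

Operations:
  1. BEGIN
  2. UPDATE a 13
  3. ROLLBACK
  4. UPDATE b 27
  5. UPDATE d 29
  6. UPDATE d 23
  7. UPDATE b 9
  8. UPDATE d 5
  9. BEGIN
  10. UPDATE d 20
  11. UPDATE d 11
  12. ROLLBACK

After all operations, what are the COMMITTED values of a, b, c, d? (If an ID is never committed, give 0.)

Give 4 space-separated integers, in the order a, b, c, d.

Initial committed: {a=14, b=11, c=20, d=14}
Op 1: BEGIN: in_txn=True, pending={}
Op 2: UPDATE a=13 (pending; pending now {a=13})
Op 3: ROLLBACK: discarded pending ['a']; in_txn=False
Op 4: UPDATE b=27 (auto-commit; committed b=27)
Op 5: UPDATE d=29 (auto-commit; committed d=29)
Op 6: UPDATE d=23 (auto-commit; committed d=23)
Op 7: UPDATE b=9 (auto-commit; committed b=9)
Op 8: UPDATE d=5 (auto-commit; committed d=5)
Op 9: BEGIN: in_txn=True, pending={}
Op 10: UPDATE d=20 (pending; pending now {d=20})
Op 11: UPDATE d=11 (pending; pending now {d=11})
Op 12: ROLLBACK: discarded pending ['d']; in_txn=False
Final committed: {a=14, b=9, c=20, d=5}

Answer: 14 9 20 5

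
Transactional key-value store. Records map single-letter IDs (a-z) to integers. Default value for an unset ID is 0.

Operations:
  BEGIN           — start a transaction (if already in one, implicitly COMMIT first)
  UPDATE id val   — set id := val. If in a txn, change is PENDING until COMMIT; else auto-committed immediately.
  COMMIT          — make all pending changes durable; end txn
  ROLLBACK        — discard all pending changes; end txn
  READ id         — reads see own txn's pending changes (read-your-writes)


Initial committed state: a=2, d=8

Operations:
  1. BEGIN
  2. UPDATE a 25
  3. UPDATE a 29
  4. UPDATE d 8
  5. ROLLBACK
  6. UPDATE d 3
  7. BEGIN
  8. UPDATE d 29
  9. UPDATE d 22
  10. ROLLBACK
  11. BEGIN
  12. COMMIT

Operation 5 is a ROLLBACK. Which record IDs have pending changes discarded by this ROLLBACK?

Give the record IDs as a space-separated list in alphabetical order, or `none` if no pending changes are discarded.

Answer: a d

Derivation:
Initial committed: {a=2, d=8}
Op 1: BEGIN: in_txn=True, pending={}
Op 2: UPDATE a=25 (pending; pending now {a=25})
Op 3: UPDATE a=29 (pending; pending now {a=29})
Op 4: UPDATE d=8 (pending; pending now {a=29, d=8})
Op 5: ROLLBACK: discarded pending ['a', 'd']; in_txn=False
Op 6: UPDATE d=3 (auto-commit; committed d=3)
Op 7: BEGIN: in_txn=True, pending={}
Op 8: UPDATE d=29 (pending; pending now {d=29})
Op 9: UPDATE d=22 (pending; pending now {d=22})
Op 10: ROLLBACK: discarded pending ['d']; in_txn=False
Op 11: BEGIN: in_txn=True, pending={}
Op 12: COMMIT: merged [] into committed; committed now {a=2, d=3}
ROLLBACK at op 5 discards: ['a', 'd']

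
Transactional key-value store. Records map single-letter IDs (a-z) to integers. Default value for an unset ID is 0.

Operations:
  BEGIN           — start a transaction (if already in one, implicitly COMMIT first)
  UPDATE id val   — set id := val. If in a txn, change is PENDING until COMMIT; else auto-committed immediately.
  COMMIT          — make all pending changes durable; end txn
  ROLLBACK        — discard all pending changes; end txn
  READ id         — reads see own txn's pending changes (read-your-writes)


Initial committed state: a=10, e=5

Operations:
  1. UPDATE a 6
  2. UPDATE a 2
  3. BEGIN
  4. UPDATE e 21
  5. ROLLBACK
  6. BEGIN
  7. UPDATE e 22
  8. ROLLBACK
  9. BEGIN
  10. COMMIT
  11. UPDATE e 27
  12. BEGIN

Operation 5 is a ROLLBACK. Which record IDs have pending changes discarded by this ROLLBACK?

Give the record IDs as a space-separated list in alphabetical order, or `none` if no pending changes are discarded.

Initial committed: {a=10, e=5}
Op 1: UPDATE a=6 (auto-commit; committed a=6)
Op 2: UPDATE a=2 (auto-commit; committed a=2)
Op 3: BEGIN: in_txn=True, pending={}
Op 4: UPDATE e=21 (pending; pending now {e=21})
Op 5: ROLLBACK: discarded pending ['e']; in_txn=False
Op 6: BEGIN: in_txn=True, pending={}
Op 7: UPDATE e=22 (pending; pending now {e=22})
Op 8: ROLLBACK: discarded pending ['e']; in_txn=False
Op 9: BEGIN: in_txn=True, pending={}
Op 10: COMMIT: merged [] into committed; committed now {a=2, e=5}
Op 11: UPDATE e=27 (auto-commit; committed e=27)
Op 12: BEGIN: in_txn=True, pending={}
ROLLBACK at op 5 discards: ['e']

Answer: e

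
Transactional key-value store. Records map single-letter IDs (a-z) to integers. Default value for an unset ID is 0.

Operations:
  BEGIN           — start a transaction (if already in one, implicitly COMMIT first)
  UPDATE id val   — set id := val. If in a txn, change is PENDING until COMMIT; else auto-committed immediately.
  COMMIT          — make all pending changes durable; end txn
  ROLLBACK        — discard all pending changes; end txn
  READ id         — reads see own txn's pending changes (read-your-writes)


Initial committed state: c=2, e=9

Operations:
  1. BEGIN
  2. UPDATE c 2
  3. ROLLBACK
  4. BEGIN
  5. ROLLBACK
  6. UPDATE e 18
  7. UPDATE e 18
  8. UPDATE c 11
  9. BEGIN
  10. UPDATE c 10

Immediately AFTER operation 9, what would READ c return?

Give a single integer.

Answer: 11

Derivation:
Initial committed: {c=2, e=9}
Op 1: BEGIN: in_txn=True, pending={}
Op 2: UPDATE c=2 (pending; pending now {c=2})
Op 3: ROLLBACK: discarded pending ['c']; in_txn=False
Op 4: BEGIN: in_txn=True, pending={}
Op 5: ROLLBACK: discarded pending []; in_txn=False
Op 6: UPDATE e=18 (auto-commit; committed e=18)
Op 7: UPDATE e=18 (auto-commit; committed e=18)
Op 8: UPDATE c=11 (auto-commit; committed c=11)
Op 9: BEGIN: in_txn=True, pending={}
After op 9: visible(c) = 11 (pending={}, committed={c=11, e=18})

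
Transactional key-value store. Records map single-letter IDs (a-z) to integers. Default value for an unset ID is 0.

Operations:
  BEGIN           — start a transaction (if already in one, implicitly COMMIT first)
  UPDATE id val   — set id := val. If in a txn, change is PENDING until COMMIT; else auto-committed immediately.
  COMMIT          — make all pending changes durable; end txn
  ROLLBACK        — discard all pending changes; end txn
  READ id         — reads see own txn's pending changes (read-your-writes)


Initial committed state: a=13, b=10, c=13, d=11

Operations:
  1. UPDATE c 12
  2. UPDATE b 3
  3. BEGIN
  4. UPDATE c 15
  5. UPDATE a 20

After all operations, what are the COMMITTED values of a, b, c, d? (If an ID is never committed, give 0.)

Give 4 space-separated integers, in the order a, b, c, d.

Answer: 13 3 12 11

Derivation:
Initial committed: {a=13, b=10, c=13, d=11}
Op 1: UPDATE c=12 (auto-commit; committed c=12)
Op 2: UPDATE b=3 (auto-commit; committed b=3)
Op 3: BEGIN: in_txn=True, pending={}
Op 4: UPDATE c=15 (pending; pending now {c=15})
Op 5: UPDATE a=20 (pending; pending now {a=20, c=15})
Final committed: {a=13, b=3, c=12, d=11}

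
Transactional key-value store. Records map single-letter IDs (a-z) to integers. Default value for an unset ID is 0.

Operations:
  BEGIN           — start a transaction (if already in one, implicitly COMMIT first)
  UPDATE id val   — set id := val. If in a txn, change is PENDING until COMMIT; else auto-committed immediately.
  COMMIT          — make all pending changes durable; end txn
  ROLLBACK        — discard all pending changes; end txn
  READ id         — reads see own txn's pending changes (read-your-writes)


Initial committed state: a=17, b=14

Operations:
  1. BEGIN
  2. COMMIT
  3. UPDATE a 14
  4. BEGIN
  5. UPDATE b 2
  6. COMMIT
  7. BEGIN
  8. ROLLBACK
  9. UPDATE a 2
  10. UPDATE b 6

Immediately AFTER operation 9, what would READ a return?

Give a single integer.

Initial committed: {a=17, b=14}
Op 1: BEGIN: in_txn=True, pending={}
Op 2: COMMIT: merged [] into committed; committed now {a=17, b=14}
Op 3: UPDATE a=14 (auto-commit; committed a=14)
Op 4: BEGIN: in_txn=True, pending={}
Op 5: UPDATE b=2 (pending; pending now {b=2})
Op 6: COMMIT: merged ['b'] into committed; committed now {a=14, b=2}
Op 7: BEGIN: in_txn=True, pending={}
Op 8: ROLLBACK: discarded pending []; in_txn=False
Op 9: UPDATE a=2 (auto-commit; committed a=2)
After op 9: visible(a) = 2 (pending={}, committed={a=2, b=2})

Answer: 2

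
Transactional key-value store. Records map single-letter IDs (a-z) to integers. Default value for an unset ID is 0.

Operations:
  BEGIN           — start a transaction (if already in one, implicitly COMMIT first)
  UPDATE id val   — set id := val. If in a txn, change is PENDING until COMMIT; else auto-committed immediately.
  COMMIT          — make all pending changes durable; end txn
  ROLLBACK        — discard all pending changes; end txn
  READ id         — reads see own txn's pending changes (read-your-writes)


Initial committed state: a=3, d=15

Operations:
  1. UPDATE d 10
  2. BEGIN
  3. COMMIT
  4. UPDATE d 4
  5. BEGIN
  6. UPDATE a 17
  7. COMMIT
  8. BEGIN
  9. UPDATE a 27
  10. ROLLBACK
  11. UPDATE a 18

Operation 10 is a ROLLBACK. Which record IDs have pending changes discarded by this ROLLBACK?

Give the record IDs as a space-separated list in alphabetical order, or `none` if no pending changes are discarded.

Initial committed: {a=3, d=15}
Op 1: UPDATE d=10 (auto-commit; committed d=10)
Op 2: BEGIN: in_txn=True, pending={}
Op 3: COMMIT: merged [] into committed; committed now {a=3, d=10}
Op 4: UPDATE d=4 (auto-commit; committed d=4)
Op 5: BEGIN: in_txn=True, pending={}
Op 6: UPDATE a=17 (pending; pending now {a=17})
Op 7: COMMIT: merged ['a'] into committed; committed now {a=17, d=4}
Op 8: BEGIN: in_txn=True, pending={}
Op 9: UPDATE a=27 (pending; pending now {a=27})
Op 10: ROLLBACK: discarded pending ['a']; in_txn=False
Op 11: UPDATE a=18 (auto-commit; committed a=18)
ROLLBACK at op 10 discards: ['a']

Answer: a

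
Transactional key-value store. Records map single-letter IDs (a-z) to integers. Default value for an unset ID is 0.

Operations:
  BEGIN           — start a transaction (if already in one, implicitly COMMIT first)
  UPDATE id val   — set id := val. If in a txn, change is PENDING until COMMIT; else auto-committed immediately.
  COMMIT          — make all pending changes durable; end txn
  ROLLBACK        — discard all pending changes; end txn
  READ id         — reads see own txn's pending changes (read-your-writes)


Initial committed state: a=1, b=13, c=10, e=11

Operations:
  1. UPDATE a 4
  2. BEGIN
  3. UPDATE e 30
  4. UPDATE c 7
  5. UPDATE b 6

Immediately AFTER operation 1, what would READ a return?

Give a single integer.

Initial committed: {a=1, b=13, c=10, e=11}
Op 1: UPDATE a=4 (auto-commit; committed a=4)
After op 1: visible(a) = 4 (pending={}, committed={a=4, b=13, c=10, e=11})

Answer: 4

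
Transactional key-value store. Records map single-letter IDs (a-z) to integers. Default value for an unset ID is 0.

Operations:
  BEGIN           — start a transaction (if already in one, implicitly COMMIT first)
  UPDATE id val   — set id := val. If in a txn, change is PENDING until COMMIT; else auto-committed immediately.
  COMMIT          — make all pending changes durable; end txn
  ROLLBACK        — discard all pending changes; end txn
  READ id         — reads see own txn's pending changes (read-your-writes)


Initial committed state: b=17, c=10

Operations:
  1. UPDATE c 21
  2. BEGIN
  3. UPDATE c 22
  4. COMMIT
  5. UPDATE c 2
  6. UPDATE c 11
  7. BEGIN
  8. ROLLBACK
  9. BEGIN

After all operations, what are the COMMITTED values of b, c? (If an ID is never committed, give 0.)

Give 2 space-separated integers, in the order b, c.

Initial committed: {b=17, c=10}
Op 1: UPDATE c=21 (auto-commit; committed c=21)
Op 2: BEGIN: in_txn=True, pending={}
Op 3: UPDATE c=22 (pending; pending now {c=22})
Op 4: COMMIT: merged ['c'] into committed; committed now {b=17, c=22}
Op 5: UPDATE c=2 (auto-commit; committed c=2)
Op 6: UPDATE c=11 (auto-commit; committed c=11)
Op 7: BEGIN: in_txn=True, pending={}
Op 8: ROLLBACK: discarded pending []; in_txn=False
Op 9: BEGIN: in_txn=True, pending={}
Final committed: {b=17, c=11}

Answer: 17 11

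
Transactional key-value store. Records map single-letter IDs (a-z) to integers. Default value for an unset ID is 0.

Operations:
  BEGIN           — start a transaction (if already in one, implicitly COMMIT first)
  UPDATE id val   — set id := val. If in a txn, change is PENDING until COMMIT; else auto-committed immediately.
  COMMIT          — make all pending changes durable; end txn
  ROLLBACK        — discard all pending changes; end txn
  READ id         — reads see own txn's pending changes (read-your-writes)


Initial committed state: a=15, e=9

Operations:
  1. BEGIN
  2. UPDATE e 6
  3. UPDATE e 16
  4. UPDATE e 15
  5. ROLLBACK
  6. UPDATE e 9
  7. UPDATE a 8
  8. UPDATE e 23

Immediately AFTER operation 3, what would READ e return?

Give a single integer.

Initial committed: {a=15, e=9}
Op 1: BEGIN: in_txn=True, pending={}
Op 2: UPDATE e=6 (pending; pending now {e=6})
Op 3: UPDATE e=16 (pending; pending now {e=16})
After op 3: visible(e) = 16 (pending={e=16}, committed={a=15, e=9})

Answer: 16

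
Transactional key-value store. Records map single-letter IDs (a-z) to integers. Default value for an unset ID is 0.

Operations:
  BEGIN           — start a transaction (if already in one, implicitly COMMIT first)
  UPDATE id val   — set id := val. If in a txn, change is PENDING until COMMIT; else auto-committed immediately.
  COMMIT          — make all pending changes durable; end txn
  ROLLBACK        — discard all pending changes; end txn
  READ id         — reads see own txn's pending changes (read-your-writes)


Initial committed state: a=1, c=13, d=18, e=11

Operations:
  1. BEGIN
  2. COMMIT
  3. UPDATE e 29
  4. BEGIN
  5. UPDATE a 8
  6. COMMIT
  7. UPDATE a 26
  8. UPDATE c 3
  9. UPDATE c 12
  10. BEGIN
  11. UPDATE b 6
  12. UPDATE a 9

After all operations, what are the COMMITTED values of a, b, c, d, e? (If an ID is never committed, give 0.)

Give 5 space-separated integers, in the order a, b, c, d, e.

Answer: 26 0 12 18 29

Derivation:
Initial committed: {a=1, c=13, d=18, e=11}
Op 1: BEGIN: in_txn=True, pending={}
Op 2: COMMIT: merged [] into committed; committed now {a=1, c=13, d=18, e=11}
Op 3: UPDATE e=29 (auto-commit; committed e=29)
Op 4: BEGIN: in_txn=True, pending={}
Op 5: UPDATE a=8 (pending; pending now {a=8})
Op 6: COMMIT: merged ['a'] into committed; committed now {a=8, c=13, d=18, e=29}
Op 7: UPDATE a=26 (auto-commit; committed a=26)
Op 8: UPDATE c=3 (auto-commit; committed c=3)
Op 9: UPDATE c=12 (auto-commit; committed c=12)
Op 10: BEGIN: in_txn=True, pending={}
Op 11: UPDATE b=6 (pending; pending now {b=6})
Op 12: UPDATE a=9 (pending; pending now {a=9, b=6})
Final committed: {a=26, c=12, d=18, e=29}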